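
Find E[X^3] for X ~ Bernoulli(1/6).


For Bernoulli: X in {0,1}
E[X^3] = 0^3*(1-1/6) + 1^3*1/6 = 1/6

1/6


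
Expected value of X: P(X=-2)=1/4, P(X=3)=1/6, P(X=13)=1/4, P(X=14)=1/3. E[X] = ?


E[X] = sum(x * P(x))
= -2*1/4 + 3*1/6 + 13*1/4 + 14*1/3
= 95/12

95/12


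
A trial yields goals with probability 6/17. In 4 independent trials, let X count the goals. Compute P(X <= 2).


P(X<=2) = P(X=0) + P(X=1) + P(X=2)
= 14641/83521 + 31944/83521 + 26136/83521
= 72721/83521

72721/83521


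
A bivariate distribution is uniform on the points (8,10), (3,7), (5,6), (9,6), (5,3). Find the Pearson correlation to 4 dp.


Cov(X,Y) = 1.6000, Var(X) = 4.8000, Var(Y) = 5.0400
rho = Cov/(sqrt(VarX)*sqrt(VarY)) = 0.3253

0.3253


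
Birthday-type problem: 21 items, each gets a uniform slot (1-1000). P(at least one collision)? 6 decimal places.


P(all different) = prod((1000-i)/1000 for i=0..20) = 0.809410
P(at least one match) = 1 - 0.809410 = 0.190590

0.190590


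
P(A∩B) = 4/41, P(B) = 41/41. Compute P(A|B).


P(A|B) = P(A∩B)/P(B) = (4/41)/(41/41) = 4/41

4/41


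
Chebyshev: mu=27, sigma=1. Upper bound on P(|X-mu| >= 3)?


k = 3/1 = 3
Chebyshev: P(|X-mu| >= k*sigma) <= 1/k^2 = 1/3^2 = 1/9

1/9


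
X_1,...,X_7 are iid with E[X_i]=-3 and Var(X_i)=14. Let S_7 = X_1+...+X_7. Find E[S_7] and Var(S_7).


E[S_n] = n*mu = 7*-3 = -21
Var(S_n) = n*sigma^2 = 7*14 = 98

E[S_7]=-21, Var(S_7)=98


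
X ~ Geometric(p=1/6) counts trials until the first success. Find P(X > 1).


P(X > 1) = P(first 1 trials all fail) = (1-p)^1 = (5/6)^1 = 5/6

5/6


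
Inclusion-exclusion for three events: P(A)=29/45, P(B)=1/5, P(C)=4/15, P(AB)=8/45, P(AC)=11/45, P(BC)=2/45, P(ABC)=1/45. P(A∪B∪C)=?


P(A∪B∪C) = P(A)+P(B)+P(C) - P(AB)-P(AC)-P(BC) + P(ABC)
= 29/45+1/5+4/15 - 8/45-11/45-2/45 + 1/45
= 2/3

2/3


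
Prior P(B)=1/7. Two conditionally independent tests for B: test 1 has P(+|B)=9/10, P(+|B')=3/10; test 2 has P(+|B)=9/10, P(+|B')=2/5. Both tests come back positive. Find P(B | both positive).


After test 1: P(+) = 9/10*1/7 + 3/10*6/7 = 27/70
P(B|+) = (9/70)/(27/70) = 1/3
After test 2 (use post1 as new prior): P(+) = 9/10*1/3 + 2/5*2/3 = 17/30
P(B|+,+) = (3/10)/(17/30) = 9/17

9/17


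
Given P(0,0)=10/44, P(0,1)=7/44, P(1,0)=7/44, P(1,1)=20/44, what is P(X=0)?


P(X=0) = P(0,0)+P(0,1) = 10/44 + 7/44 = 17/44

17/44


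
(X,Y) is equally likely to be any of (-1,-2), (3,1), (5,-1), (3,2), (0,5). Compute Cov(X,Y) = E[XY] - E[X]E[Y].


E[X]=2, E[Y]=1, E[XY]=6/5
Cov(X,Y) = E[XY] - E[X]E[Y] = 6/5 - 2*1 = -4/5

-4/5


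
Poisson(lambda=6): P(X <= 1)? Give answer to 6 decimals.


P(X<=1) = e^(-6)*6^0/0! + e^(-6)*6^1/1!
≈ 0.0024787522 + 0.0148725131
= 0.0173512653
≈ 0.017351

0.017351


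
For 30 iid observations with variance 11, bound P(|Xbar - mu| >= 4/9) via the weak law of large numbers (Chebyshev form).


Var(Xbar) = Var(X)/n = 11/30
Chebyshev: P(|Xbar-mu| >= 4/9) <= Var(Xbar)/(4/9)^2 = (11/30)/(16/81) = 297/160
Bound exceeds 1, so trivial bound: 1

1


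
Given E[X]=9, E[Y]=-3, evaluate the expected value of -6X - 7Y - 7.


E[-6X - 7Y - 7] = -6*E[X] - 7*E[Y] - 7
= (-6)*(9) + (-7)*(-3) + (-7)
= -54 + 21 - 7 = -40

-40


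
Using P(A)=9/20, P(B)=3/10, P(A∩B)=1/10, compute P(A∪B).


P(A∪B) = P(A) + P(B) - P(A∩B)
= 9/20 + 3/10 - 1/10 = 13/20

13/20


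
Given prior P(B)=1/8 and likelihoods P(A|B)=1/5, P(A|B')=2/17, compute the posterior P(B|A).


P(A) = P(A|B)P(B) + P(A|B')P(B') = 1/5*1/8 + 2/17*7/8 = 87/680
P(B|A) = P(A|B)P(B)/P(A) = (1/40)/(87/680) = 17/87

17/87


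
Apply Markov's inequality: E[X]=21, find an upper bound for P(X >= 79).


Markov: P(X >= a) <= E[X]/a
P(X >= 79) <= 21/79

21/79


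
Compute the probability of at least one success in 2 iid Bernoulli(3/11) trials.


P(at least one) = 1 - P(none)
P(none) = (1 - 3/11)^2 = (8/11)^2 = 64/121
P(at least one) = 1 - 64/121 = 57/121

57/121


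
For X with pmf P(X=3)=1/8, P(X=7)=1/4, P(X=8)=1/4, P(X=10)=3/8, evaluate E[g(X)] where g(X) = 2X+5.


E[2X+5] = sum(g(x)*P(x))
= 11*1/8 + 19*1/4 + 21*1/4 + 25*3/8
= 83/4

83/4


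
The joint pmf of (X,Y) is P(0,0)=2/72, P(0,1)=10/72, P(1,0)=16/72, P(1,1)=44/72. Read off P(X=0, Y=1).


Read from table: P(X=0, Y=1) = 10/72 = 5/36

5/36


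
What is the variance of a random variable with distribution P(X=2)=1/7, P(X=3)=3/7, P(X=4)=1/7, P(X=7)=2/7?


E[X] = 29/7, E[X^2] = 145/7
Var(X) = E[X^2] - (E[X])^2 = 145/7 - (29/7)^2 = 174/49

174/49


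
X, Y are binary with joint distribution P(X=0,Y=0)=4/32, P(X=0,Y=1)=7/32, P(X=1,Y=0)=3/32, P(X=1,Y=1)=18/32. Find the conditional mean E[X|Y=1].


P(Y=1) = 25/32
E[X|Y=1] = (0*7 + 1*18)/25 = 18/25

18/25


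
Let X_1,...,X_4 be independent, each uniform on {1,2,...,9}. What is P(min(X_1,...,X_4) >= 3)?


P(min >= 3) = P(all X_i >= 3) = (P(X_1 >= 3))^4
= (7/9)^4 = 2401/6561

2401/6561


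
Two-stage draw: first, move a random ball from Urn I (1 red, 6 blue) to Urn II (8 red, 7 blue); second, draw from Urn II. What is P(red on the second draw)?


P(transfer red) = 1/7; P(transfer blue) = 6/7
If red transferred: Urn II has 9 red of 16, so P(red|red moved) = 9/16
If blue transferred: Urn II has 8 red of 16, so P(red|blue moved) = 1/2
By total probability: P(red) = 1/7*9/16 + 6/7*1/2 = 57/112

57/112


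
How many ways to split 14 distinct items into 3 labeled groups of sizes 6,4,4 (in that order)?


14! = 87178291200
Denominator: 6!=720 * 4!=24 * 4!=24
Coefficient = 87178291200 / 414720 = 210210

210210


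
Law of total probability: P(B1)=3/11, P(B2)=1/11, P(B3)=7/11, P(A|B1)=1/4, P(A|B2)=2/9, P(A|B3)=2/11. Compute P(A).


P(A) = P(A|B1)P(B1) + P(A|B2)P(B2) + P(A|B3)P(B3)
= 1/4*3/11 + 2/9*1/11 + 2/11*7/11
= 3/44 + 2/99 + 14/121 = 889/4356

889/4356


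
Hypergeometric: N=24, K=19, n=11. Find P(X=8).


P(X=8) = C(19,8)*C(5,3) / C(24,11)
= 75582*10 / 2496144
= 755820/2496144 = 195/644

195/644


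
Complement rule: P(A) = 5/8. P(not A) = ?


P(A') = 1 - P(A) = 1 - 5/8 = 3/8

3/8


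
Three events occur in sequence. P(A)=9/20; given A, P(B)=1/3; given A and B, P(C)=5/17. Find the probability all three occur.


P(A∩B∩C) = P(A) * P(B|A) * P(C|A∩B)
= 9/20 * 1/3 * 5/17
= 3/20 * 5/17 = 3/68

3/68


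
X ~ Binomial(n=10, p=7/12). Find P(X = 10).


P(X=10) = C(10,10) * p^10 * (1-p)^0
= 1 * 282475249/61917364224 * 1
= 282475249/61917364224

282475249/61917364224


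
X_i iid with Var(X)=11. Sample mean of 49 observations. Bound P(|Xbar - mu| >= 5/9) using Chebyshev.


Var(Xbar) = Var(X)/n = 11/49
Chebyshev: P(|Xbar-mu| >= 5/9) <= Var(Xbar)/(5/9)^2 = (11/49)/(25/81) = 891/1225

891/1225


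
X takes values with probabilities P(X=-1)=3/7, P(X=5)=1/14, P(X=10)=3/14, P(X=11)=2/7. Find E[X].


E[X] = sum(x * P(x))
= -1*3/7 + 5*1/14 + 10*3/14 + 11*2/7
= 73/14

73/14


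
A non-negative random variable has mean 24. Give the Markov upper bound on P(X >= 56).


Markov: P(X >= a) <= E[X]/a
P(X >= 56) <= 24/56 = 3/7

3/7


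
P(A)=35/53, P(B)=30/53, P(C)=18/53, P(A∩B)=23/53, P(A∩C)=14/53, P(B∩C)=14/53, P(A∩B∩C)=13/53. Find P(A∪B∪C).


P(A∪B∪C) = P(A)+P(B)+P(C) - P(AB)-P(AC)-P(BC) + P(ABC)
= 35/53+30/53+18/53 - 23/53-14/53-14/53 + 13/53
= 45/53

45/53


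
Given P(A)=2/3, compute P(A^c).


P(A') = 1 - P(A) = 1 - 2/3 = 1/3

1/3


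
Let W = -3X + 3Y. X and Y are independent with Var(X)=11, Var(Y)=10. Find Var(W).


Independence => Cov(X,Y)=0
Var(-3X + 3Y) = (-3)^2*Var(X) + 3^2*Var(Y)
= 9*11 + 9*10 = 189

189


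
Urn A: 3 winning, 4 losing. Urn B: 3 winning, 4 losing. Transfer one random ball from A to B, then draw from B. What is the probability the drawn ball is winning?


P(transfer winning) = 3/7; P(transfer losing) = 4/7
If winning transferred: Urn II has 4 winning of 8, so P(winning|winning moved) = 1/2
If losing transferred: Urn II has 3 winning of 8, so P(winning|losing moved) = 3/8
By total probability: P(winning) = 3/7*1/2 + 4/7*3/8 = 3/7

3/7


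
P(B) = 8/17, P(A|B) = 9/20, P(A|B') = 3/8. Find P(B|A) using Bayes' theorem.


P(A) = P(A|B)P(B) + P(A|B')P(B') = 9/20*8/17 + 3/8*9/17 = 279/680
P(B|A) = P(A|B)P(B)/P(A) = (18/85)/(279/680) = 16/31

16/31


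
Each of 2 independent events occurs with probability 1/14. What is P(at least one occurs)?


P(at least one) = 1 - P(none)
P(none) = (1 - 1/14)^2 = (13/14)^2 = 169/196
P(at least one) = 1 - 169/196 = 27/196

27/196


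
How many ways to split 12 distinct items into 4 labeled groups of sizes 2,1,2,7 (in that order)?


12! = 479001600
Denominator: 2!=2 * 1!=1 * 2!=2 * 7!=5040
Coefficient = 479001600 / 20160 = 23760

23760


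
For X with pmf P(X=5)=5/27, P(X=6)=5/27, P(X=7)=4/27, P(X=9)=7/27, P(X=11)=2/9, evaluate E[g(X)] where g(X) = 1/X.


E[1/X] = sum(g(x)*P(x))
= 1/5*5/27 + 1/6*5/27 + 1/7*4/27 + 1/9*7/27 + 1/11*2/9
= 5167/37422

5167/37422


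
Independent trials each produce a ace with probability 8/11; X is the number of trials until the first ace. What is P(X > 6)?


P(X > 6) = P(first 6 trials all fail) = (1-p)^6 = (3/11)^6 = 729/1771561

729/1771561


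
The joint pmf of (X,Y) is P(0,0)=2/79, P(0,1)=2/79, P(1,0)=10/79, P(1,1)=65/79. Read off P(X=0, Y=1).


Read from table: P(X=0, Y=1) = 2/79

2/79


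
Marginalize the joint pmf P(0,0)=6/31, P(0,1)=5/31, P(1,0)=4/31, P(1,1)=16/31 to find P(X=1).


P(X=1) = P(1,0)+P(1,1) = 4/31 + 16/31 = 20/31

20/31


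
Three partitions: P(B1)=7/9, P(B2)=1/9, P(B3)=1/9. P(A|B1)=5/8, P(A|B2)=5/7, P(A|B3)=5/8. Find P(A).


P(A) = P(A|B1)P(B1) + P(A|B2)P(B2) + P(A|B3)P(B3)
= 5/8*7/9 + 5/7*1/9 + 5/8*1/9
= 35/72 + 5/63 + 5/72 = 40/63

40/63


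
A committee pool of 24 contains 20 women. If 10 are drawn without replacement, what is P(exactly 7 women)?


P(X=7) = C(20,7)*C(4,3) / C(24,10)
= 77520*4 / 1961256
= 310080/1961256 = 40/253

40/253


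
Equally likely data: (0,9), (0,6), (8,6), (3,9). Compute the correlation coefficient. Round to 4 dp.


Cov(X,Y) = -1.8750, Var(X) = 10.6875, Var(Y) = 2.2500
rho = Cov/(sqrt(VarX)*sqrt(VarY)) = -0.3824

-0.3824


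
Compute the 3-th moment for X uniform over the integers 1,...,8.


E[X^3] = (1/8) * sum(x^3 for x=1..8)
= 1296/8 = 162

162


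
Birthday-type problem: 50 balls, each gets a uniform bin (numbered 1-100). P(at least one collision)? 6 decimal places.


P(all different) = prod((100-i)/100 for i=0..49) = 0.000000
P(at least one match) = 1 - 0.000000 = 1.000000

1.000000


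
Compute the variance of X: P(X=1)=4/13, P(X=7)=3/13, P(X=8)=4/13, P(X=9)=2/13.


E[X] = 75/13, E[X^2] = 569/13
Var(X) = E[X^2] - (E[X])^2 = 569/13 - (75/13)^2 = 1772/169

1772/169


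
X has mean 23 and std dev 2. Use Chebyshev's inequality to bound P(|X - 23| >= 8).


k = 8/2 = 4
Chebyshev: P(|X-mu| >= k*sigma) <= 1/k^2 = 1/4^2 = 1/16

1/16


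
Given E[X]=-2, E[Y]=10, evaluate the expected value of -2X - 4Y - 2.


E[-2X - 4Y - 2] = -2*E[X] - 4*E[Y] - 2
= (-2)*(-2) + (-4)*(10) + (-2)
= 4 - 40 - 2 = -38

-38


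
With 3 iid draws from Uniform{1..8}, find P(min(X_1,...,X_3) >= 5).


P(min >= 5) = P(all X_i >= 5) = (P(X_1 >= 5))^3
= (4/8)^3 = (1/2)^3 = 1/8

1/8


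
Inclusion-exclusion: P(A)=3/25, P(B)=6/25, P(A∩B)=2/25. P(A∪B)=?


P(A∪B) = P(A) + P(B) - P(A∩B)
= 3/25 + 6/25 - 2/25 = 7/25

7/25


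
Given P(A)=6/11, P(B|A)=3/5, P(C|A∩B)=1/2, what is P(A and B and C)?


P(A∩B∩C) = P(A) * P(B|A) * P(C|A∩B)
= 6/11 * 3/5 * 1/2
= 18/55 * 1/2 = 9/55

9/55


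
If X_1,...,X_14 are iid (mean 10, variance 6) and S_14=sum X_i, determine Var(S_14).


By independence, Var(S_n) = n*Var(X_1) = 14*6 = 84

84


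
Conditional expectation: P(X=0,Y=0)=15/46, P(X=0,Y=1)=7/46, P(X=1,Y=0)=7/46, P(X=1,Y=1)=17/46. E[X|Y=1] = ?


P(Y=1) = 24/46
E[X|Y=1] = (0*7 + 1*17)/24 = 17/24

17/24


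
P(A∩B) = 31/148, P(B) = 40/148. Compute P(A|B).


P(A|B) = P(A∩B)/P(B) = (31/148)/(40/148) = 31/40

31/40


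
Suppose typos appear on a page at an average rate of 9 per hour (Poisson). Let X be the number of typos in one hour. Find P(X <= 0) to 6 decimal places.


P(X<=0) = e^(-9)*9^0/0!
≈ 0.0001234098
≈ 0.000123

0.000123


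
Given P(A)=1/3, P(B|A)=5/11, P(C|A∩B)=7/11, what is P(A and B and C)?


P(A∩B∩C) = P(A) * P(B|A) * P(C|A∩B)
= 1/3 * 5/11 * 7/11
= 5/33 * 7/11 = 35/363

35/363


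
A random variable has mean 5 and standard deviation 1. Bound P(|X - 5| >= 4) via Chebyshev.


k = 4/1 = 4
Chebyshev: P(|X-mu| >= k*sigma) <= 1/k^2 = 1/4^2 = 1/16

1/16


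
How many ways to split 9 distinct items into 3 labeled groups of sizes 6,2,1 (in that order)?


9! = 362880
Denominator: 6!=720 * 2!=2 * 1!=1
Coefficient = 362880 / 1440 = 252

252


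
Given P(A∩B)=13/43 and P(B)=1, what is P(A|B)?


P(A|B) = P(A∩B)/P(B) = (13/43)/(43/43) = 13/43

13/43


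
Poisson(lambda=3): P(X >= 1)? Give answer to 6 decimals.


P(X>=1) = 1 - P(X<=0) = 1 - (e^(-3)*3^0/0!)
≈ 1 - 0.0497870684 = 0.9502129316
≈ 0.950213

0.950213


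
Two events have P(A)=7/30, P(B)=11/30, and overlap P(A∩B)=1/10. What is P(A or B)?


P(A∪B) = P(A) + P(B) - P(A∩B)
= 7/30 + 11/30 - 1/10 = 1/2

1/2


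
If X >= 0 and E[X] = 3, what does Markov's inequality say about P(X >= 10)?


Markov: P(X >= a) <= E[X]/a
P(X >= 10) <= 3/10

3/10


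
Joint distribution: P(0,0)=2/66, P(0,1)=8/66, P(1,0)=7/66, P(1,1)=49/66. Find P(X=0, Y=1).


Read from table: P(X=0, Y=1) = 8/66 = 4/33

4/33


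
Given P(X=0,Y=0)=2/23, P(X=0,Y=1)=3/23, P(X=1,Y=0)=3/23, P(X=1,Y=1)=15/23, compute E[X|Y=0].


P(Y=0) = 5/23
E[X|Y=0] = (0*2 + 1*3)/5 = 3/5

3/5


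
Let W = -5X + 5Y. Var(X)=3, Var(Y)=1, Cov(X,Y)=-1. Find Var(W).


Var(-5X + 5Y) = (-5)^2*Var(X) + 5^2*Var(Y) + 2*(-5)*5*Cov(X,Y)
= 25*3 + 25*1 - 50*(-1)
= 75 + 25 + 50 = 150

150


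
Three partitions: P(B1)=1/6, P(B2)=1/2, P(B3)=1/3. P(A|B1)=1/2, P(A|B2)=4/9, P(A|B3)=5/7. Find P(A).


P(A) = P(A|B1)P(B1) + P(A|B2)P(B2) + P(A|B3)P(B3)
= 1/2*1/6 + 4/9*1/2 + 5/7*1/3
= 1/12 + 2/9 + 5/21 = 137/252

137/252


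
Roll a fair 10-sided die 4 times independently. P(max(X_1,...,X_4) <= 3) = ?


P(max <= 3) = P(all X_i <= 3) = (P(X_1 <= 3))^4
= (3/10)^4 = 81/10000

81/10000


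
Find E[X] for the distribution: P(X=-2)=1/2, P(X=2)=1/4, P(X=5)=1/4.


E[X] = sum(x * P(x))
= -2*1/2 + 2*1/4 + 5*1/4
= 3/4

3/4


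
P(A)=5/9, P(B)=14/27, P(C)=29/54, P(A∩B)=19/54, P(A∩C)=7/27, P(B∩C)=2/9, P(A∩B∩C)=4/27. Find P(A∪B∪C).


P(A∪B∪C) = P(A)+P(B)+P(C) - P(AB)-P(AC)-P(BC) + P(ABC)
= 5/9+14/27+29/54 - 19/54-7/27-2/9 + 4/27
= 25/27

25/27


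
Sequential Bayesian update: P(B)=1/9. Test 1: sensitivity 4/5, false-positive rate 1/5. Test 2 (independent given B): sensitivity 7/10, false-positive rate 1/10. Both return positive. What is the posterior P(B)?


After test 1: P(+) = 4/5*1/9 + 1/5*8/9 = 4/15
P(B|+) = (4/45)/(4/15) = 1/3
After test 2 (use post1 as new prior): P(+) = 7/10*1/3 + 1/10*2/3 = 3/10
P(B|+,+) = (7/30)/(3/10) = 7/9

7/9


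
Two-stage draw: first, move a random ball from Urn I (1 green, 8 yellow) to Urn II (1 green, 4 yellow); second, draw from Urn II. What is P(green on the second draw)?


P(transfer green) = 1/9; P(transfer yellow) = 8/9
If green transferred: Urn II has 2 green of 6, so P(green|green moved) = 1/3
If yellow transferred: Urn II has 1 green of 6, so P(green|yellow moved) = 1/6
By total probability: P(green) = 1/9*1/3 + 8/9*1/6 = 5/27

5/27


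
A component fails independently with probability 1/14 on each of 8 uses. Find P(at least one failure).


P(at least one) = 1 - P(none)
P(none) = (1 - 1/14)^8 = (13/14)^8 = 815730721/1475789056
P(at least one) = 1 - 815730721/1475789056 = 660058335/1475789056

660058335/1475789056


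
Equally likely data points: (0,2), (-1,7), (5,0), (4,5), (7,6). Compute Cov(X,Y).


E[X]=3, E[Y]=4, E[XY]=11
Cov(X,Y) = E[XY] - E[X]E[Y] = 11 - 3*4 = -1

-1


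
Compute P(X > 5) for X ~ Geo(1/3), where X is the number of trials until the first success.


P(X > 5) = P(first 5 trials all fail) = (1-p)^5 = (2/3)^5 = 32/243

32/243


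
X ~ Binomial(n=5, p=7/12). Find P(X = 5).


P(X=5) = C(5,5) * p^5 * (1-p)^0
= 1 * 16807/248832 * 1
= 16807/248832

16807/248832


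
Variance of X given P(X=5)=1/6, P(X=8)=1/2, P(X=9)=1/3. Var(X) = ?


E[X] = 47/6, E[X^2] = 379/6
Var(X) = E[X^2] - (E[X])^2 = 379/6 - (47/6)^2 = 65/36

65/36


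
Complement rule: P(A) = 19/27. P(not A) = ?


P(A') = 1 - P(A) = 1 - 19/27 = 8/27

8/27


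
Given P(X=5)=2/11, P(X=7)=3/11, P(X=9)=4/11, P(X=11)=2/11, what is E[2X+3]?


E[2X+3] = sum(g(x)*P(x))
= 13*2/11 + 17*3/11 + 21*4/11 + 25*2/11
= 211/11

211/11


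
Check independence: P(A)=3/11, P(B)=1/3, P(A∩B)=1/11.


P(A)*P(B) = 3/11*1/3 = 1/11
P(A∩B) = 1/11, which equals P(A)P(B), so independent

Yes, A and B are independent


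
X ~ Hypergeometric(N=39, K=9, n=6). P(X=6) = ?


P(X=6) = C(9,6)*C(30,0) / C(39,6)
= 84*1 / 3262623
= 84/3262623 = 4/155363

4/155363


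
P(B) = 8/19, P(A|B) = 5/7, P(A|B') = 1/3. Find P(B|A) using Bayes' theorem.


P(A) = P(A|B)P(B) + P(A|B')P(B') = 5/7*8/19 + 1/3*11/19 = 197/399
P(B|A) = P(A|B)P(B)/P(A) = (40/133)/(197/399) = 120/197

120/197


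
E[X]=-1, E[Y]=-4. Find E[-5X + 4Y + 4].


E[-5X + 4Y + 4] = -5*E[X] + 4*E[Y] + 4
= (-5)*(-1) + (4)*(-4) + (4)
= 5 - 16 + 4 = -7

-7


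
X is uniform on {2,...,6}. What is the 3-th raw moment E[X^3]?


E[X^3] = (1/5) * sum(x^3 for x=2..6)
= 440/5 = 88

88


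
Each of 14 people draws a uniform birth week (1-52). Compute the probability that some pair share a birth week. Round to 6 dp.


P(all different) = prod((52-i)/52 for i=0..13) = 0.145909
P(at least one match) = 1 - 0.145909 = 0.854091

0.854091


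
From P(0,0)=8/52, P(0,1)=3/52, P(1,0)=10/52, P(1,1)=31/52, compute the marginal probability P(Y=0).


P(Y=0) = P(0,0)+P(1,0) = 8/52 + 10/52 = 18/52 = 9/26

9/26


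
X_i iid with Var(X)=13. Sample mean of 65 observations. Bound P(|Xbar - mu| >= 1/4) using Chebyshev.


Var(Xbar) = Var(X)/n = 13/65
Chebyshev: P(|Xbar-mu| >= 1/4) <= Var(Xbar)/(1/4)^2 = (1/5)/(1/16) = 16/5
Bound exceeds 1, so trivial bound: 1

1


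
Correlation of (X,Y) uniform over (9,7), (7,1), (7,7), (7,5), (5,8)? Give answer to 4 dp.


Cov(X,Y) = -0.4000, Var(X) = 1.6000, Var(Y) = 6.2400
rho = Cov/(sqrt(VarX)*sqrt(VarY)) = -0.1266

-0.1266


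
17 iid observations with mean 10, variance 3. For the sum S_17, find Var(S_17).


By independence, Var(S_n) = n*Var(X_1) = 17*3 = 51

51


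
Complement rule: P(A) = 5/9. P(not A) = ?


P(A') = 1 - P(A) = 1 - 5/9 = 4/9

4/9


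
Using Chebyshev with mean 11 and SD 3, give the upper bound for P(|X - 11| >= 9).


k = 9/3 = 3
Chebyshev: P(|X-mu| >= k*sigma) <= 1/k^2 = 1/3^2 = 1/9

1/9


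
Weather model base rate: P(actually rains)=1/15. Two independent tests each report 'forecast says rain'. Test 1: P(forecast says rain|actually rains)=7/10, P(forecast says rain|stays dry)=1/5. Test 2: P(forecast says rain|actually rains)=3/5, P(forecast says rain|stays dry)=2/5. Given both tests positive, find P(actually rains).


After test 1: P(+) = 7/10*1/15 + 1/5*14/15 = 7/30
P(B|+) = (7/150)/(7/30) = 1/5
After test 2 (use post1 as new prior): P(+) = 3/5*1/5 + 2/5*4/5 = 11/25
P(B|+,+) = (3/25)/(11/25) = 3/11

3/11


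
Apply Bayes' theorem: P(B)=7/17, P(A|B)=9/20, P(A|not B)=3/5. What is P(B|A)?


P(A) = P(A|B)P(B) + P(A|B')P(B') = 9/20*7/17 + 3/5*10/17 = 183/340
P(B|A) = P(A|B)P(B)/P(A) = (63/340)/(183/340) = 21/61

21/61


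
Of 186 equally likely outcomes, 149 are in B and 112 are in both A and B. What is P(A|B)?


P(A|B) = P(A∩B)/P(B) = (112/186)/(149/186) = 112/149

112/149


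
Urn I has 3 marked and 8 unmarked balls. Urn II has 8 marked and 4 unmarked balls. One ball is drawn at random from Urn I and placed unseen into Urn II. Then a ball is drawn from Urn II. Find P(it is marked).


P(transfer marked) = 3/11; P(transfer unmarked) = 8/11
If marked transferred: Urn II has 9 marked of 13, so P(marked|marked moved) = 9/13
If unmarked transferred: Urn II has 8 marked of 13, so P(marked|unmarked moved) = 8/13
By total probability: P(marked) = 3/11*9/13 + 8/11*8/13 = 7/11

7/11


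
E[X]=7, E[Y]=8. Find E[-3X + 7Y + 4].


E[-3X + 7Y + 4] = -3*E[X] + 7*E[Y] + 4
= (-3)*(7) + (7)*(8) + (4)
= -21 + 56 + 4 = 39

39


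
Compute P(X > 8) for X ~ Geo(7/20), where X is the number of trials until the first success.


P(X > 8) = P(first 8 trials all fail) = (1-p)^8 = (13/20)^8 = 815730721/25600000000

815730721/25600000000


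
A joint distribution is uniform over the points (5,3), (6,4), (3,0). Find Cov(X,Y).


E[X]=14/3, E[Y]=7/3, E[XY]=13
Cov(X,Y) = E[XY] - E[X]E[Y] = 13 - 14/3*7/3 = 19/9

19/9


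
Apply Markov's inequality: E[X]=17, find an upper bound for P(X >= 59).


Markov: P(X >= a) <= E[X]/a
P(X >= 59) <= 17/59

17/59


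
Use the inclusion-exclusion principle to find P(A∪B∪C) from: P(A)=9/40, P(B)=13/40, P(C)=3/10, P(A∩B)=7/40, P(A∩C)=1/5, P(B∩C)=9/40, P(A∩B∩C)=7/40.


P(A∪B∪C) = P(A)+P(B)+P(C) - P(AB)-P(AC)-P(BC) + P(ABC)
= 9/40+13/40+3/10 - 7/40-1/5-9/40 + 7/40
= 17/40

17/40


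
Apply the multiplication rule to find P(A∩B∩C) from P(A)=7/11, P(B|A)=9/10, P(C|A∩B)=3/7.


P(A∩B∩C) = P(A) * P(B|A) * P(C|A∩B)
= 7/11 * 9/10 * 3/7
= 63/110 * 3/7 = 27/110

27/110


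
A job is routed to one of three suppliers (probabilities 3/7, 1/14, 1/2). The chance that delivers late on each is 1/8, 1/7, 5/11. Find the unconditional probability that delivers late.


P(A) = P(A|B1)P(B1) + P(A|B2)P(B2) + P(A|B3)P(B3)
= 1/8*3/7 + 1/7*1/14 + 5/11*1/2
= 3/56 + 1/98 + 5/22 = 1255/4312

1255/4312


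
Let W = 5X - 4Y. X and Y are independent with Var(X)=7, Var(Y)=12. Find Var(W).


Independence => Cov(X,Y)=0
Var(5X - 4Y) = 5^2*Var(X) + (-4)^2*Var(Y)
= 25*7 + 16*12 = 367

367


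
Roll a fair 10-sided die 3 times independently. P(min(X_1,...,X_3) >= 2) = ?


P(min >= 2) = P(all X_i >= 2) = (P(X_1 >= 2))^3
= (9/10)^3 = 729/1000

729/1000


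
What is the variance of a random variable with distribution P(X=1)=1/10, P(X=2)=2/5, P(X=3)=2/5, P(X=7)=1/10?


E[X] = 14/5, E[X^2] = 51/5
Var(X) = E[X^2] - (E[X])^2 = 51/5 - (14/5)^2 = 59/25

59/25


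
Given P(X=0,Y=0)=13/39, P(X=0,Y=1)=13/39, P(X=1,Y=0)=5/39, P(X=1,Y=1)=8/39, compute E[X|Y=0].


P(Y=0) = 18/39
E[X|Y=0] = (0*13 + 1*5)/18 = 5/18

5/18


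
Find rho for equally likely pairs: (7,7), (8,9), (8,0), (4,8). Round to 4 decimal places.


Cov(X,Y) = -2.2500, Var(X) = 2.6875, Var(Y) = 12.5000
rho = Cov/(sqrt(VarX)*sqrt(VarY)) = -0.3882

-0.3882


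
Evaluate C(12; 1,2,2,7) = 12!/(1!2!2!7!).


12! = 479001600
Denominator: 1!=1 * 2!=2 * 2!=2 * 7!=5040
Coefficient = 479001600 / 20160 = 23760

23760


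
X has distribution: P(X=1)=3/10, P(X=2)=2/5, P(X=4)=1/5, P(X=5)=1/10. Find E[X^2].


E[X^2] = sum(g(x)*P(x))
= 1*3/10 + 4*2/5 + 16*1/5 + 25*1/10
= 38/5

38/5


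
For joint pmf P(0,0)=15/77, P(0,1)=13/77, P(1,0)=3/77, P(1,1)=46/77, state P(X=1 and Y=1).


Read from table: P(X=1, Y=1) = 46/77

46/77


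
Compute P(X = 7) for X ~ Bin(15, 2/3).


P(X=7) = C(15,7) * p^7 * (1-p)^8
= 6435 * 128/2187 * 1/6561
= 91520/1594323

91520/1594323


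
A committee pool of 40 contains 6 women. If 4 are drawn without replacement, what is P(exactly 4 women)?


P(X=4) = C(6,4)*C(34,0) / C(40,4)
= 15*1 / 91390
= 15/91390 = 3/18278

3/18278


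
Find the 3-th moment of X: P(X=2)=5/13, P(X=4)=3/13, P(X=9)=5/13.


E[X^3] = sum(x^3 * P(x))
= 8*5/13 + 64*3/13 + 729*5/13
= 3877/13

3877/13


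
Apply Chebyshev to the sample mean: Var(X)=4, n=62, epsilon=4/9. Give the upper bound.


Var(Xbar) = Var(X)/n = 4/62
Chebyshev: P(|Xbar-mu| >= 4/9) <= Var(Xbar)/(4/9)^2 = (2/31)/(16/81) = 81/248

81/248


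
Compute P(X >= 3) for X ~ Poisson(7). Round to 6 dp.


P(X>=3) = 1 - P(X<=2) = 1 - (e^(-7)*7^0/0! + e^(-7)*7^1/1! + e^(-7)*7^2/2!)
≈ 1 - (0.0009118820 + 0.0063831738 + 0.0223411082)
= 1 - 0.0296361640 = 0.9703638360
≈ 0.970364

0.970364


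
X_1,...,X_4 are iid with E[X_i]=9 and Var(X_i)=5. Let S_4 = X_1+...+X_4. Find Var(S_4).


By independence, Var(S_n) = n*Var(X_1) = 4*5 = 20

20


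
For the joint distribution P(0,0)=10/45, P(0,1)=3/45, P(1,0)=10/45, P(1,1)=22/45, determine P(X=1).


P(X=1) = P(1,0)+P(1,1) = 10/45 + 22/45 = 32/45

32/45


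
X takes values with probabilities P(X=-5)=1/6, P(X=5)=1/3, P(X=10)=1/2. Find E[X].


E[X] = sum(x * P(x))
= -5*1/6 + 5*1/3 + 10*1/2
= 35/6

35/6


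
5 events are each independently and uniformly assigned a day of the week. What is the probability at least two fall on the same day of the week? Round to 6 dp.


P(all different) = prod((7-i)/7 for i=0..4) = 0.149938
P(at least one match) = 1 - 0.149938 = 0.850062

0.850062


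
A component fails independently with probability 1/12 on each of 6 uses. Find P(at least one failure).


P(at least one) = 1 - P(none)
P(none) = (1 - 1/12)^6 = (11/12)^6 = 1771561/2985984
P(at least one) = 1 - 1771561/2985984 = 1214423/2985984

1214423/2985984


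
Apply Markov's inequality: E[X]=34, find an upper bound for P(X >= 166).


Markov: P(X >= a) <= E[X]/a
P(X >= 166) <= 34/166 = 17/83

17/83


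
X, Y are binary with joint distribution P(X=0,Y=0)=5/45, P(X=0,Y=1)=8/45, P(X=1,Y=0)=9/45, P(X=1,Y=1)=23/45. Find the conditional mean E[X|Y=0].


P(Y=0) = 14/45
E[X|Y=0] = (0*5 + 1*9)/14 = 9/14

9/14


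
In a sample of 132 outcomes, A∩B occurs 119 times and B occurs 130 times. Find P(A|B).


P(A|B) = P(A∩B)/P(B) = (119/132)/(130/132) = 119/130

119/130


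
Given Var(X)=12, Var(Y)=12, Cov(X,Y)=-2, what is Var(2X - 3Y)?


Var(2X - 3Y) = 2^2*Var(X) + (-3)^2*Var(Y) + 2*2*(-3)*Cov(X,Y)
= 4*12 + 9*12 - 12*(-2)
= 48 + 108 + 24 = 180

180


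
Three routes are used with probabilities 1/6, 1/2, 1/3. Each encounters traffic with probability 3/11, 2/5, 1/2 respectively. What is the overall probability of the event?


P(A) = P(A|B1)P(B1) + P(A|B2)P(B2) + P(A|B3)P(B3)
= 3/11*1/6 + 2/5*1/2 + 1/2*1/3
= 1/22 + 1/5 + 1/6 = 68/165

68/165


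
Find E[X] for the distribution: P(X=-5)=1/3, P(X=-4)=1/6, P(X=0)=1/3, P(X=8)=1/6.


E[X] = sum(x * P(x))
= -5*1/3 - 4*1/6 + 0*1/3 + 8*1/6
= -1

-1


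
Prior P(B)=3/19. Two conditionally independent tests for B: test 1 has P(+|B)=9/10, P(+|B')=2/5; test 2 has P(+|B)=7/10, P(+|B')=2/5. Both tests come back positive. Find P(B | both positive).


After test 1: P(+) = 9/10*3/19 + 2/5*16/19 = 91/190
P(B|+) = (27/190)/(91/190) = 27/91
After test 2 (use post1 as new prior): P(+) = 7/10*27/91 + 2/5*64/91 = 89/182
P(B|+,+) = (27/130)/(89/182) = 189/445

189/445


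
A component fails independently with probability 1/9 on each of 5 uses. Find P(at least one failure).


P(at least one) = 1 - P(none)
P(none) = (1 - 1/9)^5 = (8/9)^5 = 32768/59049
P(at least one) = 1 - 32768/59049 = 26281/59049

26281/59049


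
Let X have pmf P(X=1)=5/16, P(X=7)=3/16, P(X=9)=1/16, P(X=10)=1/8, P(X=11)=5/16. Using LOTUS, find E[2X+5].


E[2X+5] = sum(g(x)*P(x))
= 7*5/16 + 19*3/16 + 23*1/16 + 25*1/8 + 27*5/16
= 75/4

75/4


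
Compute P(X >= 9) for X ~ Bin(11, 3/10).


P(X>=9) = P(X=9) + P(X=10) + P(X=11)
= 10609137/20000000000 + 4546773/100000000000 + 177147/100000000000
= 11553921/20000000000

11553921/20000000000


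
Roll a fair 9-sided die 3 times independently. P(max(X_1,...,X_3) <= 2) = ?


P(max <= 2) = P(all X_i <= 2) = (P(X_1 <= 2))^3
= (2/9)^3 = 8/729

8/729


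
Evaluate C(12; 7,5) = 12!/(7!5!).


12! = 479001600
Denominator: 7!=5040 * 5!=120
Coefficient = 479001600 / 604800 = 792

792


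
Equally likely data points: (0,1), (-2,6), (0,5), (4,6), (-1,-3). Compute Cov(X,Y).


E[X]=1/5, E[Y]=3, E[XY]=3
Cov(X,Y) = E[XY] - E[X]E[Y] = 3 - 1/5*3 = 12/5

12/5


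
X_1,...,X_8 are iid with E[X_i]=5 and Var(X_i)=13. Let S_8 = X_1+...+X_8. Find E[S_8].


E[S_n] = n*E[X_1] = 8*5 = 40

40


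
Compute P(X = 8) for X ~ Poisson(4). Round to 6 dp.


P(X=8) = e^(-4) * 4^8 / 8!
≈ 0.01831563889 * 65536 / 40320
≈ 0.029770

0.029770


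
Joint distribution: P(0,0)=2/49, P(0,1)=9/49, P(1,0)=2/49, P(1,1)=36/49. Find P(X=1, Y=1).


Read from table: P(X=1, Y=1) = 36/49

36/49


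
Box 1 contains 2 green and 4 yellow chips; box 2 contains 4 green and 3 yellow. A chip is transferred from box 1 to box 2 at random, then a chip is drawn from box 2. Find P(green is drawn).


P(transfer green) = 2/6 = 1/3; P(transfer yellow) = 2/3
If green transferred: Urn II has 5 green of 8, so P(green|green moved) = 5/8
If yellow transferred: Urn II has 4 green of 8, so P(green|yellow moved) = 1/2
By total probability: P(green) = 1/3*5/8 + 2/3*1/2 = 13/24

13/24


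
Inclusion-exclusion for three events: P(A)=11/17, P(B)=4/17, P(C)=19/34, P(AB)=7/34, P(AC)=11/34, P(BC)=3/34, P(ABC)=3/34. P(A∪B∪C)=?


P(A∪B∪C) = P(A)+P(B)+P(C) - P(AB)-P(AC)-P(BC) + P(ABC)
= 11/17+4/17+19/34 - 7/34-11/34-3/34 + 3/34
= 31/34

31/34


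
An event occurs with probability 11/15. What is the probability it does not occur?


P(A') = 1 - P(A) = 1 - 11/15 = 4/15

4/15


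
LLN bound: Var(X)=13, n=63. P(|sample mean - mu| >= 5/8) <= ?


Var(Xbar) = Var(X)/n = 13/63
Chebyshev: P(|Xbar-mu| >= 5/8) <= Var(Xbar)/(5/8)^2 = (13/63)/(25/64) = 832/1575

832/1575


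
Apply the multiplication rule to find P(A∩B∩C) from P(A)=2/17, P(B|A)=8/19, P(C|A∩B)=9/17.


P(A∩B∩C) = P(A) * P(B|A) * P(C|A∩B)
= 2/17 * 8/19 * 9/17
= 16/323 * 9/17 = 144/5491

144/5491


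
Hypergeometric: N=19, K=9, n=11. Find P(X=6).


P(X=6) = C(9,6)*C(10,5) / C(19,11)
= 84*252 / 75582
= 21168/75582 = 1176/4199

1176/4199


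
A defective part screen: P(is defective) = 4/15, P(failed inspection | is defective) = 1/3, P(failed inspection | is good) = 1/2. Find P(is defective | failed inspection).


P(A) = P(A|B)P(B) + P(A|B')P(B') = 1/3*4/15 + 1/2*11/15 = 41/90
P(B|A) = P(A|B)P(B)/P(A) = (4/45)/(41/90) = 8/41

8/41


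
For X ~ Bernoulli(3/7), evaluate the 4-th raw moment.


For Bernoulli: X in {0,1}
E[X^4] = 0^4*(1-3/7) + 1^4*3/7 = 3/7

3/7


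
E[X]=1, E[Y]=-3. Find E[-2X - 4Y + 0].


E[-2X - 4Y + 0] = -2*E[X] - 4*E[Y] + 0
= (-2)*(1) + (-4)*(-3) + (0)
= -2 + 12 + 0 = 10

10


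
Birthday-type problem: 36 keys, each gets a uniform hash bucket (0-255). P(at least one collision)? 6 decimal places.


P(all different) = prod((256-i)/256 for i=0..35) = 0.075524
P(at least one match) = 1 - 0.075524 = 0.924476

0.924476


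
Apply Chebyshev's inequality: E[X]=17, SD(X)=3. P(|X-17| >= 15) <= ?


k = 15/3 = 5
Chebyshev: P(|X-mu| >= k*sigma) <= 1/k^2 = 1/5^2 = 1/25

1/25


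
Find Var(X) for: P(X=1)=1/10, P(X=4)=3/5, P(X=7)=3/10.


E[X] = 23/5, E[X^2] = 122/5
Var(X) = E[X^2] - (E[X])^2 = 122/5 - (23/5)^2 = 81/25

81/25


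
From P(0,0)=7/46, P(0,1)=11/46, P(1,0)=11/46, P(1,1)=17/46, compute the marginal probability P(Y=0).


P(Y=0) = P(0,0)+P(1,0) = 7/46 + 11/46 = 18/46 = 9/23

9/23


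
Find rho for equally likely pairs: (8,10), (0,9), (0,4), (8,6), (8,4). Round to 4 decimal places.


Cov(X,Y) = 0.3200, Var(X) = 15.3600, Var(Y) = 6.2400
rho = Cov/(sqrt(VarX)*sqrt(VarY)) = 0.0327

0.0327


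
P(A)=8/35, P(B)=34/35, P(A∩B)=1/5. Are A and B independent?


P(A)*P(B) = 8/35*34/35 = 272/1225
P(A∩B) = 1/5 != 272/1225, so not independent

No, A and B are not independent


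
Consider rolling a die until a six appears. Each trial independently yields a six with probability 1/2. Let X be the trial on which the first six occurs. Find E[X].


For geometric (trials until first success), E[X] = 1/p = 1/(1/2) = 2

2


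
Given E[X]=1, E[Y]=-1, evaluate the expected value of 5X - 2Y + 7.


E[5X - 2Y + 7] = 5*E[X] - 2*E[Y] + 7
= (5)*(1) + (-2)*(-1) + (7)
= 5 + 2 + 7 = 14

14


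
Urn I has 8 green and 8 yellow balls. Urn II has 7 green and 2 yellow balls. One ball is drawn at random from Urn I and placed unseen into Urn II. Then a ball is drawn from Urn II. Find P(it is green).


P(transfer green) = 8/16 = 1/2; P(transfer yellow) = 1/2
If green transferred: Urn II has 8 green of 10, so P(green|green moved) = 4/5
If yellow transferred: Urn II has 7 green of 10, so P(green|yellow moved) = 7/10
By total probability: P(green) = 1/2*4/5 + 1/2*7/10 = 3/4

3/4


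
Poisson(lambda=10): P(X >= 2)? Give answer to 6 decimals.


P(X>=2) = 1 - P(X<=1) = 1 - (e^(-10)*10^0/0! + e^(-10)*10^1/1!)
≈ 1 - (0.0000453999 + 0.0004539993)
= 1 - 0.0004993992 = 0.9995006008
≈ 0.999501

0.999501


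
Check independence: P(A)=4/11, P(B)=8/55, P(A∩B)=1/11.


P(A)*P(B) = 4/11*8/55 = 32/605
P(A∩B) = 1/11 != 32/605, so not independent

No, A and B are not independent


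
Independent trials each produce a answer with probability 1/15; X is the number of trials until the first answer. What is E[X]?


For geometric (trials until first success), E[X] = 1/p = 1/(1/15) = 15

15


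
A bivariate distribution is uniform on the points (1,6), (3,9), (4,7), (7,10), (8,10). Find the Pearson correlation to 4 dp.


Cov(X,Y) = 3.5600, Var(X) = 6.6400, Var(Y) = 2.6400
rho = Cov/(sqrt(VarX)*sqrt(VarY)) = 0.8503

0.8503


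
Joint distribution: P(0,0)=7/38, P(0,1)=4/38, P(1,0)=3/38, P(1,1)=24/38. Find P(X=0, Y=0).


Read from table: P(X=0, Y=0) = 7/38

7/38


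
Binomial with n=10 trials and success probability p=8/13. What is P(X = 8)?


P(X=8) = C(10,8) * p^8 * (1-p)^2
= 45 * 16777216/815730721 * 25/169
= 18874368000/137858491849

18874368000/137858491849


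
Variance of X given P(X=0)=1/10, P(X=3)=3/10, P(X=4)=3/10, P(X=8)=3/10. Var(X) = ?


E[X] = 9/2, E[X^2] = 267/10
Var(X) = E[X^2] - (E[X])^2 = 267/10 - (9/2)^2 = 129/20

129/20


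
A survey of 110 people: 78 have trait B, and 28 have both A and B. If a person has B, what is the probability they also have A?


P(A|B) = P(A∩B)/P(B) = (28/110)/(78/110) = 28/78 = 14/39

14/39


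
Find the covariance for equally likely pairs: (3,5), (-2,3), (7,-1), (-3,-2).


E[X]=5/4, E[Y]=5/4, E[XY]=2
Cov(X,Y) = E[XY] - E[X]E[Y] = 2 - 5/4*5/4 = 7/16

7/16


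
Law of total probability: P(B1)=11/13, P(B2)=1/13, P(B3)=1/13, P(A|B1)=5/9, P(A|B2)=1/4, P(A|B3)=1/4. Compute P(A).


P(A) = P(A|B1)P(B1) + P(A|B2)P(B2) + P(A|B3)P(B3)
= 5/9*11/13 + 1/4*1/13 + 1/4*1/13
= 55/117 + 1/52 + 1/52 = 119/234

119/234


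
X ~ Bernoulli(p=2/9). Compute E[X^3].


For Bernoulli: X in {0,1}
E[X^3] = 0^3*(1-2/9) + 1^3*2/9 = 2/9

2/9


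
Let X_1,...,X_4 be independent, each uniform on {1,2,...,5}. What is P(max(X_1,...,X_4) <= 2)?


P(max <= 2) = P(all X_i <= 2) = (P(X_1 <= 2))^4
= (2/5)^4 = 16/625

16/625


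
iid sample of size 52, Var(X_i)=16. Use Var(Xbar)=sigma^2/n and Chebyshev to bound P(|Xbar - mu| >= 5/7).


Var(Xbar) = Var(X)/n = 16/52
Chebyshev: P(|Xbar-mu| >= 5/7) <= Var(Xbar)/(5/7)^2 = (4/13)/(25/49) = 196/325

196/325


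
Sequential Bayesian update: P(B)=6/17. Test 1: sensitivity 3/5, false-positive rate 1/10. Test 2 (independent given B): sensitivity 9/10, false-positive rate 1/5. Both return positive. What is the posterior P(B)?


After test 1: P(+) = 3/5*6/17 + 1/10*11/17 = 47/170
P(B|+) = (18/85)/(47/170) = 36/47
After test 2 (use post1 as new prior): P(+) = 9/10*36/47 + 1/5*11/47 = 173/235
P(B|+,+) = (162/235)/(173/235) = 162/173

162/173


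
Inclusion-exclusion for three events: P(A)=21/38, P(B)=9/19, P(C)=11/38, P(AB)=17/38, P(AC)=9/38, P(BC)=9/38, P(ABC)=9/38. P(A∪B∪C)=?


P(A∪B∪C) = P(A)+P(B)+P(C) - P(AB)-P(AC)-P(BC) + P(ABC)
= 21/38+9/19+11/38 - 17/38-9/38-9/38 + 9/38
= 12/19

12/19


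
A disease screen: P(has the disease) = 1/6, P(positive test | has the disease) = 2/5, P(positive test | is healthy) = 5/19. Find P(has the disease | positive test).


P(A) = P(A|B)P(B) + P(A|B')P(B') = 2/5*1/6 + 5/19*5/6 = 163/570
P(B|A) = P(A|B)P(B)/P(A) = (1/15)/(163/570) = 38/163

38/163


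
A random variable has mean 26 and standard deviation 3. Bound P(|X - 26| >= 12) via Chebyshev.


k = 12/3 = 4
Chebyshev: P(|X-mu| >= k*sigma) <= 1/k^2 = 1/4^2 = 1/16

1/16


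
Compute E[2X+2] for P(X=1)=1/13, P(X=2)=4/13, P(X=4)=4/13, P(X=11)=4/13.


E[2X+2] = sum(g(x)*P(x))
= 4*1/13 + 6*4/13 + 10*4/13 + 24*4/13
= 164/13

164/13


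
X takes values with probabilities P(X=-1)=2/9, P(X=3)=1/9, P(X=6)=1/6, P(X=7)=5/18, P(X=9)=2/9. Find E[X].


E[X] = sum(x * P(x))
= -1*2/9 + 3*1/9 + 6*1/6 + 7*5/18 + 9*2/9
= 91/18

91/18


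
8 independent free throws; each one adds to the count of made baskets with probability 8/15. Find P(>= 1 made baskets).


P(at least one) = 1 - P(none)
P(none) = (1 - 8/15)^8 = (7/15)^8 = 5764801/2562890625
P(at least one) = 1 - 5764801/2562890625 = 2557125824/2562890625

2557125824/2562890625


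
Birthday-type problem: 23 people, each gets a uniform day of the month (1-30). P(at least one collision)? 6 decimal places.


P(all different) = prod((30-i)/30 for i=0..22) = 0.000006
P(at least one match) = 1 - 0.000006 = 0.999994

0.999994


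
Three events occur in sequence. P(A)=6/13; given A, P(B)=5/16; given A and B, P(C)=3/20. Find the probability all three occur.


P(A∩B∩C) = P(A) * P(B|A) * P(C|A∩B)
= 6/13 * 5/16 * 3/20
= 15/104 * 3/20 = 9/416

9/416


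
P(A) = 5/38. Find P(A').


P(A') = 1 - P(A) = 1 - 5/38 = 33/38

33/38


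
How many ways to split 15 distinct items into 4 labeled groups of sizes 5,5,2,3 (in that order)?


15! = 1307674368000
Denominator: 5!=120 * 5!=120 * 2!=2 * 3!=6
Coefficient = 1307674368000 / 172800 = 7567560

7567560


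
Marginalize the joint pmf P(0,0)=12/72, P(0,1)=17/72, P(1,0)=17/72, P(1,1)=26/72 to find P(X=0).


P(X=0) = P(0,0)+P(0,1) = 12/72 + 17/72 = 29/72

29/72


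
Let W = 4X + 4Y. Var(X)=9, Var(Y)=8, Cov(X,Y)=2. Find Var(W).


Var(4X + 4Y) = 4^2*Var(X) + 4^2*Var(Y) + 2*4*4*Cov(X,Y)
= 16*9 + 16*8 + 32*2
= 144 + 128 + 64 = 336

336


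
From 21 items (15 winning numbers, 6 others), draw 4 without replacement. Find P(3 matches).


P(X=3) = C(15,3)*C(6,1) / C(21,4)
= 455*6 / 5985
= 2730/5985 = 26/57

26/57


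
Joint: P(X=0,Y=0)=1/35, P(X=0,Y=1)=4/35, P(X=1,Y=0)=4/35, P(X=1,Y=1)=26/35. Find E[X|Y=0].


P(Y=0) = 5/35
E[X|Y=0] = (0*1 + 1*4)/5 = 4/5

4/5


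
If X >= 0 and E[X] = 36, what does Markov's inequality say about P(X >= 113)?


Markov: P(X >= a) <= E[X]/a
P(X >= 113) <= 36/113

36/113


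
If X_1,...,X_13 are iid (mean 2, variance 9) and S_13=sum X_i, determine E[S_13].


E[S_n] = n*E[X_1] = 13*2 = 26

26


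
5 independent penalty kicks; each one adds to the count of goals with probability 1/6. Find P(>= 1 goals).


P(at least one) = 1 - P(none)
P(none) = (1 - 1/6)^5 = (5/6)^5 = 3125/7776
P(at least one) = 1 - 3125/7776 = 4651/7776

4651/7776


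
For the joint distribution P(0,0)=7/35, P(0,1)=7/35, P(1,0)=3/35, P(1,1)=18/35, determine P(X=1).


P(X=1) = P(1,0)+P(1,1) = 3/35 + 18/35 = 21/35 = 3/5

3/5


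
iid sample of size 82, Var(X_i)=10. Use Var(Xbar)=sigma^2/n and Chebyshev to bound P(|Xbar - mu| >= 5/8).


Var(Xbar) = Var(X)/n = 10/82
Chebyshev: P(|Xbar-mu| >= 5/8) <= Var(Xbar)/(5/8)^2 = (5/41)/(25/64) = 64/205

64/205


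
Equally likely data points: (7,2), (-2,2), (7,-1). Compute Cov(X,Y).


E[X]=4, E[Y]=1, E[XY]=1
Cov(X,Y) = E[XY] - E[X]E[Y] = 1 - 4*1 = -3

-3


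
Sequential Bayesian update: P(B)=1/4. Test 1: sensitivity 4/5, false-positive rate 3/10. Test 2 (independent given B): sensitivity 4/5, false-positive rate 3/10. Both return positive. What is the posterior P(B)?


After test 1: P(+) = 4/5*1/4 + 3/10*3/4 = 17/40
P(B|+) = (1/5)/(17/40) = 8/17
After test 2 (use post1 as new prior): P(+) = 4/5*8/17 + 3/10*9/17 = 91/170
P(B|+,+) = (32/85)/(91/170) = 64/91

64/91
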